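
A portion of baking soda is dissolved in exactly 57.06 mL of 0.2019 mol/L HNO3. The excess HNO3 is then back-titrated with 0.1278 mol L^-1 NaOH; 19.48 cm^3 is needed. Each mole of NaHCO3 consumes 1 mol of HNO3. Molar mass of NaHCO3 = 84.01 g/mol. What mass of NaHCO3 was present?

0.759 g

Total n(HNO3) added = 0.2019 x 0.05706 = 0.01152 mol.
n(NaOH) used = 0.1278 x 0.01948 = 0.002490 mol, which equals the excess n(HNO3).
So n(HNO3) consumed by the sample = 0.01152 - 0.002490 = 0.009031 mol.
n(NaHCO3) = 0.009031 / 1 = 0.009031 mol.
mass = 0.009031 mol x 84.01 g/mol = 0.759 g.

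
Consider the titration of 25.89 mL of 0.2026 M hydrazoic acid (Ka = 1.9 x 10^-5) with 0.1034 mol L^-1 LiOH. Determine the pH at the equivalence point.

n(HN3) = 0.2026 x 0.02589 = 0.005245 mol; V(LiOH) at equivalence = 0.005245/0.1034 = 0.05073 L.
At equivalence all the acid is converted to N3-; total volume = 0.02589 + 0.05073 = 0.07662 L, so [N3-] = 0.005245/0.07662 = 0.06846 M.
Kb = Kw/Ka = 1.0e-14 / 1.9 x 10^-5 = 5.26e-10.
[OH^-] = sqrt(Kb x [N3-]) = sqrt(5.26e-10 x 0.06846) = 6.00e-6 M.
pOH = 5.22, so pH = 14.00 - 5.22 = 8.78.

8.78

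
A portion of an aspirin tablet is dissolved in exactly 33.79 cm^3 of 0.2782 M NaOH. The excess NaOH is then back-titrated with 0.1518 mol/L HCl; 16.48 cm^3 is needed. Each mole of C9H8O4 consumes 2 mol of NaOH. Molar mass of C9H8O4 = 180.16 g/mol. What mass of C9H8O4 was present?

0.621 g

Total n(NaOH) added = 0.2782 x 0.03379 = 0.009400 mol.
n(HCl) used = 0.1518 x 0.01648 = 0.002502 mol, which equals the excess n(NaOH).
So n(NaOH) consumed by the sample = 0.009400 - 0.002502 = 0.006899 mol.
n(C9H8O4) = 0.006899 / 2 = 0.003449 mol.
mass = 0.003449 mol x 180.16 g/mol = 0.621 g.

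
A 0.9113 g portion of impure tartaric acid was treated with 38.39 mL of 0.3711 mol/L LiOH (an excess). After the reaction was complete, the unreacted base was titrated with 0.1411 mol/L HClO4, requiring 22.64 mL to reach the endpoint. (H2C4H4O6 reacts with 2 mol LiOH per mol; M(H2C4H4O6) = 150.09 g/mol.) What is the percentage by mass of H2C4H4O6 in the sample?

91.0%

Total n(LiOH) added = 0.3711 x 0.03839 = 0.01425 mol.
n(HClO4) used = 0.1411 x 0.02264 = 0.003195 mol, which equals the excess n(LiOH).
So n(LiOH) consumed by the sample = 0.01425 - 0.003195 = 0.01105 mol.
n(H2C4H4O6) = 0.01105 / 2 = 0.005526 mol.
mass H2C4H4O6 = 0.005526 x 150.09 = 0.8294 g, so %H2C4H4O6 = 0.8294/0.9113 x 100 = 91.0%.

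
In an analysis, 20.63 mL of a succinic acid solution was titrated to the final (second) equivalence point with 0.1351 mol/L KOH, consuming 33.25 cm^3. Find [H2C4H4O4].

0.109 M

n(KOH) = 0.1351 x 0.03325 = 0.004492 mol.
At the final (second) equivalence point, 2 mol OH^- react per mol H2C4H4O4, so n(H2C4H4O4) = 0.004492 / 2 = 0.002246 mol.
[H2C4H4O4] = 0.002246 / 0.02063 L = 0.109 M.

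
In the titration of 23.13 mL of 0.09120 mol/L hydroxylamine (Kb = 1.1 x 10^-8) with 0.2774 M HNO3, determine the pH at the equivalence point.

n(NH2OH) = 0.09120 x 0.02313 = 0.002109 mol; V(HNO3) at equivalence = 0.002109/0.2774 = 0.007604 L.
At equivalence the base is fully converted to NH3OH+; total volume = 0.03073 L, so [NH3OH+] = 0.002109/0.03073 = 0.06864 M.
Ka(NH3OH+) = Kw/Kb = 1.0e-14 / 1.1 x 10^-8 = 9.09e-7.
[H^+] = sqrt(Ka x [NH3OH+]) = sqrt(9.09e-7 x 0.06864) = 0.000250 M.
pH = -log(0.000250) = 3.60.

3.60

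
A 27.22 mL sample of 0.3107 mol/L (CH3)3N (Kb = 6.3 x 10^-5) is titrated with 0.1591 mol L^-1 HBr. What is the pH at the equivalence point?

5.39

n((CH3)3N) = 0.3107 x 0.02722 = 0.008457 mol; V(HBr) at equivalence = 0.008457/0.1591 = 0.05316 L.
At equivalence the base is fully converted to (CH3)3NH+; total volume = 0.08038 L, so [(CH3)3NH+] = 0.008457/0.08038 = 0.1052 M.
Ka((CH3)3NH+) = Kw/Kb = 1.0e-14 / 6.3 x 10^-5 = 1.59e-10.
[H^+] = sqrt(Ka x [(CH3)3NH+]) = sqrt(1.59e-10 x 0.1052) = 4.09e-6 M.
pH = -log(4.09e-6) = 5.39.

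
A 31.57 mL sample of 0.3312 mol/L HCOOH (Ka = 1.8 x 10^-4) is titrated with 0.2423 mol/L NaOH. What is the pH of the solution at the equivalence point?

8.45

n(HCOOH) = 0.3312 x 0.03157 = 0.01046 mol; V(NaOH) at equivalence = 0.01046/0.2423 = 0.04315 L.
At equivalence all the acid is converted to HCOO-; total volume = 0.03157 + 0.04315 = 0.07472 L, so [HCOO-] = 0.01046/0.07472 = 0.1399 M.
Kb = Kw/Ka = 1.0e-14 / 1.8 x 10^-4 = 5.56e-11.
[OH^-] = sqrt(Kb x [HCOO-]) = sqrt(5.56e-11 x 0.1399) = 2.79e-6 M.
pOH = 5.55, so pH = 14.00 - 5.55 = 8.45.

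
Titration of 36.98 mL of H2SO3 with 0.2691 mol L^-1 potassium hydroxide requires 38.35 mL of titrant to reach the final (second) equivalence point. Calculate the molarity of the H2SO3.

0.140 M

n(KOH) = 0.2691 x 0.03835 = 0.01032 mol.
At the final (second) equivalence point, 2 mol OH^- react per mol H2SO3, so n(H2SO3) = 0.01032 / 2 = 0.005160 mol.
[H2SO3] = 0.005160 / 0.03698 L = 0.140 M.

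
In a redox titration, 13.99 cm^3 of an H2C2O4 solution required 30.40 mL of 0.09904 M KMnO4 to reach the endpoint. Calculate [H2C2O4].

0.538 M

n(KMnO4) = 0.09904 x 0.03040 = 0.003011 mol.
From the balanced equation, 2 mol KMnO4 reacts with 5 mol H2C2O4, so n(H2C2O4) = 0.003011 x 5/2 = 0.007527 mol.
[H2C2O4] = 0.007527 / 0.01399 L = 0.538 M.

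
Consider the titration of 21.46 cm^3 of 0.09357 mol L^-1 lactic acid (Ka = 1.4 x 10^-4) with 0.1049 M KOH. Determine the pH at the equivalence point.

8.27

n(HC3H5O3) = 0.09357 x 0.02146 = 0.002008 mol; V(KOH) at equivalence = 0.002008/0.1049 = 0.01914 L.
At equivalence all the acid is converted to C3H5O3-; total volume = 0.02146 + 0.01914 = 0.04060 L, so [C3H5O3-] = 0.002008/0.04060 = 0.04946 M.
Kb = Kw/Ka = 1.0e-14 / 1.4 x 10^-4 = 7.14e-11.
[OH^-] = sqrt(Kb x [C3H5O3-]) = sqrt(7.14e-11 x 0.04946) = 1.88e-6 M.
pOH = 5.73, so pH = 14.00 - 5.73 = 8.27.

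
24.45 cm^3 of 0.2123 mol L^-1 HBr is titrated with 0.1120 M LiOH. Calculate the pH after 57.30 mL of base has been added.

n(acid) = 0.2123 x 0.02445 = 0.005191 mol; n(LiOH) added = 0.1120 x 0.05730 = 0.006418 mol.
Base is in excess by 0.006418 - 0.005191 = 0.001227 mol in a total volume of 0.08175 L.
[OH^-] = 0.001227/0.08175 = 0.01501 M, so pOH = 1.82 and pH = 14.00 - 1.82 = 12.18.

12.18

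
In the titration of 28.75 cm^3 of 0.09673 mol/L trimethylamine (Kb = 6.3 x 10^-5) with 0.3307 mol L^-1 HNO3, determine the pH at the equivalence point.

n((CH3)3N) = 0.09673 x 0.02875 = 0.002781 mol; V(HNO3) at equivalence = 0.002781/0.3307 = 0.008409 L.
At equivalence the base is fully converted to (CH3)3NH+; total volume = 0.03716 L, so [(CH3)3NH+] = 0.002781/0.03716 = 0.07484 M.
Ka((CH3)3NH+) = Kw/Kb = 1.0e-14 / 6.3 x 10^-5 = 1.59e-10.
[H^+] = sqrt(Ka x [(CH3)3NH+]) = sqrt(1.59e-10 x 0.07484) = 3.45e-6 M.
pH = -log(3.45e-6) = 5.46.

5.46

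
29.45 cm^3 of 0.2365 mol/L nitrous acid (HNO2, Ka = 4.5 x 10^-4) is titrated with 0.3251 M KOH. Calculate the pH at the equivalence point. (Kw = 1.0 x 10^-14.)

n(HNO2) = 0.2365 x 0.02945 = 0.006965 mol; V(KOH) at equivalence = 0.006965/0.3251 = 0.02142 L.
At equivalence all the acid is converted to NO2-; total volume = 0.02945 + 0.02142 = 0.05087 L, so [NO2-] = 0.006965/0.05087 = 0.1369 M.
Kb = Kw/Ka = 1.0e-14 / 4.5 x 10^-4 = 2.22e-11.
[OH^-] = sqrt(Kb x [NO2-]) = sqrt(2.22e-11 x 0.1369) = 1.74e-6 M.
pOH = 5.76, so pH = 14.00 - 5.76 = 8.24.

8.24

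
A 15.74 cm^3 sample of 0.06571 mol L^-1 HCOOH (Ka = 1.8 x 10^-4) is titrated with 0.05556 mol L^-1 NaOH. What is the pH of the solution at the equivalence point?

n(HCOOH) = 0.06571 x 0.01574 = 0.001034 mol; V(NaOH) at equivalence = 0.001034/0.05556 = 0.01862 L.
At equivalence all the acid is converted to HCOO-; total volume = 0.01574 + 0.01862 = 0.03436 L, so [HCOO-] = 0.001034/0.03436 = 0.03011 M.
Kb = Kw/Ka = 1.0e-14 / 1.8 x 10^-4 = 5.56e-11.
[OH^-] = sqrt(Kb x [HCOO-]) = sqrt(5.56e-11 x 0.03011) = 1.29e-6 M.
pOH = 5.89, so pH = 14.00 - 5.89 = 8.11.

8.11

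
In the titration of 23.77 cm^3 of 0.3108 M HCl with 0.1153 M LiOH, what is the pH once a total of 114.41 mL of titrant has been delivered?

12.62

n(acid) = 0.3108 x 0.02377 = 0.007388 mol; n(LiOH) added = 0.1153 x 0.1144 = 0.01319 mol.
Base is in excess by 0.01319 - 0.007388 = 0.005804 mol in a total volume of 0.1382 L.
[OH^-] = 0.005804/0.1382 = 0.04200 M, so pOH = 1.38 and pH = 14.00 - 1.38 = 12.62.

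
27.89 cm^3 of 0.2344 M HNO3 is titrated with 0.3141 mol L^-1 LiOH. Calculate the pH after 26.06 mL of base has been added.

n(acid) = 0.2344 x 0.02789 = 0.006537 mol; n(LiOH) added = 0.3141 x 0.02606 = 0.008185 mol.
Base is in excess by 0.008185 - 0.006537 = 0.001648 mol in a total volume of 0.05395 L.
[OH^-] = 0.001648/0.05395 = 0.03055 M, so pOH = 1.52 and pH = 14.00 - 1.52 = 12.48.

12.48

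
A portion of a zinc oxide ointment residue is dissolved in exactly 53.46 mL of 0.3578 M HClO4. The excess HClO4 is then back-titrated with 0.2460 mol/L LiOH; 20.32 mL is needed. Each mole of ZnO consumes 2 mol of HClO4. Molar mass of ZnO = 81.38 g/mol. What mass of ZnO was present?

0.575 g

Total n(HClO4) added = 0.3578 x 0.05346 = 0.01913 mol.
n(LiOH) used = 0.2460 x 0.02032 = 0.004999 mol, which equals the excess n(HClO4).
So n(HClO4) consumed by the sample = 0.01913 - 0.004999 = 0.01413 mol.
n(ZnO) = 0.01413 / 2 = 0.007065 mol.
mass = 0.007065 mol x 81.38 g/mol = 0.575 g.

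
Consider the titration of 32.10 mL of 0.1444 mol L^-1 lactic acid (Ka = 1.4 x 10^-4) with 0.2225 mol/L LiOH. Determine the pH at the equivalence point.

8.40

n(HC3H5O3) = 0.1444 x 0.03210 = 0.004635 mol; V(LiOH) at equivalence = 0.004635/0.2225 = 0.02083 L.
At equivalence all the acid is converted to C3H5O3-; total volume = 0.03210 + 0.02083 = 0.05293 L, so [C3H5O3-] = 0.004635/0.05293 = 0.08757 M.
Kb = Kw/Ka = 1.0e-14 / 1.4 x 10^-4 = 7.14e-11.
[OH^-] = sqrt(Kb x [C3H5O3-]) = sqrt(7.14e-11 x 0.08757) = 2.50e-6 M.
pOH = 5.60, so pH = 14.00 - 5.60 = 8.40.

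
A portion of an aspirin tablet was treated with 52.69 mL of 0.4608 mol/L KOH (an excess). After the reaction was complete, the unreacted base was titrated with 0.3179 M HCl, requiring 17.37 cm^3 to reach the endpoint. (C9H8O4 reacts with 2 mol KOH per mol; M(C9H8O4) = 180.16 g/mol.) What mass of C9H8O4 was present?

1.69 g

Total n(KOH) added = 0.4608 x 0.05269 = 0.02428 mol.
n(HCl) used = 0.3179 x 0.01737 = 0.005522 mol, which equals the excess n(KOH).
So n(KOH) consumed by the sample = 0.02428 - 0.005522 = 0.01876 mol.
n(C9H8O4) = 0.01876 / 2 = 0.009379 mol.
mass = 0.009379 mol x 180.16 g/mol = 1.69 g.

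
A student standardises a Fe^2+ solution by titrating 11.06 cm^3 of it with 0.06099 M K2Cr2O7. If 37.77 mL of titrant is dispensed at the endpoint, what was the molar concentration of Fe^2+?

1.25 M

n(K2Cr2O7) = 0.06099 x 0.03777 = 0.002304 mol.
From the balanced equation, 1 mol K2Cr2O7 reacts with 6 mol Fe^2+, so n(Fe^2+) = 0.002304 x 6/1 = 0.01382 mol.
[Fe^2+] = 0.01382 / 0.01106 L = 1.25 M.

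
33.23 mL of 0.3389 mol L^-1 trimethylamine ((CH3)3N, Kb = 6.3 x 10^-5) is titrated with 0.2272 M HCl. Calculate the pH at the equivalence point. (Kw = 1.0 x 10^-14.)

5.33

n((CH3)3N) = 0.3389 x 0.03323 = 0.01126 mol; V(HCl) at equivalence = 0.01126/0.2272 = 0.04957 L.
At equivalence the base is fully converted to (CH3)3NH+; total volume = 0.08280 L, so [(CH3)3NH+] = 0.01126/0.08280 = 0.1360 M.
Ka((CH3)3NH+) = Kw/Kb = 1.0e-14 / 6.3 x 10^-5 = 1.59e-10.
[H^+] = sqrt(Ka x [(CH3)3NH+]) = sqrt(1.59e-10 x 0.1360) = 4.65e-6 M.
pH = -log(4.65e-6) = 5.33.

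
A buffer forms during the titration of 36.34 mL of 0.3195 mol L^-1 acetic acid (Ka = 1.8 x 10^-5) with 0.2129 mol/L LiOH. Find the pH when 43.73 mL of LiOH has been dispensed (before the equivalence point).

Initial n(CH3COOH) = 0.3195 x 0.03634 = 0.01161 mol.
n(LiOH) added = 0.2129 x 0.04373 = 0.009310 mol, converting that many moles of CH3COOH to CH3COO-.
Remaining n(CH3COOH) = 0.002301 mol; n(CH3COO-) = 0.009310 mol.
By Henderson-Hasselbalch, pH = pKa + log([A^-]/[HA]) = 4.74 + log(0.009310/0.002301) = 4.74 + (+0.61) = 5.35.

5.35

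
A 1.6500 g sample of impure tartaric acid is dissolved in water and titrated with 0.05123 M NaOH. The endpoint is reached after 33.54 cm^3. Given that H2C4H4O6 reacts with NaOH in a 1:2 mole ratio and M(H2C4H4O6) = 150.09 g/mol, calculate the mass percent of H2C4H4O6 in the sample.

7.81%

n(NaOH) = 0.05123 x 0.03354 = 0.001718 mol.
n(H2C4H4O6) = 0.001718 / 2 = 0.0008591 mol.
mass of H2C4H4O6 = 0.0008591 x 150.09 = 0.1289 g.
% purity = 0.1289 / 1.6500 x 100 = 7.81%.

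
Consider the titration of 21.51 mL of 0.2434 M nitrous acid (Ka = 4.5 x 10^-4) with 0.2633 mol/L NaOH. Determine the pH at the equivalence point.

n(HNO2) = 0.2434 x 0.02151 = 0.005236 mol; V(NaOH) at equivalence = 0.005236/0.2633 = 0.01988 L.
At equivalence all the acid is converted to NO2-; total volume = 0.02151 + 0.01988 = 0.04139 L, so [NO2-] = 0.005236/0.04139 = 0.1265 M.
Kb = Kw/Ka = 1.0e-14 / 4.5 x 10^-4 = 2.22e-11.
[OH^-] = sqrt(Kb x [NO2-]) = sqrt(2.22e-11 x 0.1265) = 1.68e-6 M.
pOH = 5.78, so pH = 14.00 - 5.78 = 8.22.

8.22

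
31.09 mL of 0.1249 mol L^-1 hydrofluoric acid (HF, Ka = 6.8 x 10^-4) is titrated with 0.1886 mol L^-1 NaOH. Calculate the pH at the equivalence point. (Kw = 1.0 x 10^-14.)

n(HF) = 0.1249 x 0.03109 = 0.003883 mol; V(NaOH) at equivalence = 0.003883/0.1886 = 0.02059 L.
At equivalence all the acid is converted to F-; total volume = 0.03109 + 0.02059 = 0.05168 L, so [F-] = 0.003883/0.05168 = 0.07514 M.
Kb = Kw/Ka = 1.0e-14 / 6.8 x 10^-4 = 1.47e-11.
[OH^-] = sqrt(Kb x [F-]) = sqrt(1.47e-11 x 0.07514) = 1.05e-6 M.
pOH = 5.98, so pH = 14.00 - 5.98 = 8.02.

8.02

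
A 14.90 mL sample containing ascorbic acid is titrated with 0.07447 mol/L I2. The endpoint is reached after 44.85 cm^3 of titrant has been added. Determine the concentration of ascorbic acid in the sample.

n(I2) = 0.07447 x 0.04485 = 0.003340 mol.
From the balanced equation, 1 mol I2 reacts with 1 mol ascorbic acid, so n(ascorbic acid) = 0.003340 x 1/1 = 0.003340 mol.
[ascorbic acid] = 0.003340 / 0.01490 L = 0.224 M.

0.224 M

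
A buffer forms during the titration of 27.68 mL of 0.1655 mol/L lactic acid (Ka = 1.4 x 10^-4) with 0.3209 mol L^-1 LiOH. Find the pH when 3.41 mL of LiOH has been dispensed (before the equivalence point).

Initial n(HC3H5O3) = 0.1655 x 0.02768 = 0.004581 mol.
n(LiOH) added = 0.3209 x 0.003410 = 0.001094 mol, converting that many moles of HC3H5O3 to C3H5O3-.
Remaining n(HC3H5O3) = 0.003487 mol; n(C3H5O3-) = 0.001094 mol.
By Henderson-Hasselbalch, pH = pKa + log([A^-]/[HA]) = 3.85 + log(0.001094/0.003487) = 3.85 + (-0.50) = 3.35.

3.35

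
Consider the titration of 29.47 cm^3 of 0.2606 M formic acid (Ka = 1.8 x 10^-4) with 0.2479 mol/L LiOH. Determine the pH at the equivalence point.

n(HCOOH) = 0.2606 x 0.02947 = 0.007680 mol; V(LiOH) at equivalence = 0.007680/0.2479 = 0.03098 L.
At equivalence all the acid is converted to HCOO-; total volume = 0.02947 + 0.03098 = 0.06045 L, so [HCOO-] = 0.007680/0.06045 = 0.1270 M.
Kb = Kw/Ka = 1.0e-14 / 1.8 x 10^-4 = 5.56e-11.
[OH^-] = sqrt(Kb x [HCOO-]) = sqrt(5.56e-11 x 0.1270) = 2.66e-6 M.
pOH = 5.58, so pH = 14.00 - 5.58 = 8.42.

8.42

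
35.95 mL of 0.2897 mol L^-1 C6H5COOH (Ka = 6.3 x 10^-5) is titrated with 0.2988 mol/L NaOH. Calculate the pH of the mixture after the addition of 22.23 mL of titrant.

4.45

Initial n(C6H5COOH) = 0.2897 x 0.03595 = 0.01041 mol.
n(NaOH) added = 0.2988 x 0.02223 = 0.006642 mol, converting that many moles of C6H5COOH to C6H5COO-.
Remaining n(C6H5COOH) = 0.003772 mol; n(C6H5COO-) = 0.006642 mol.
By Henderson-Hasselbalch, pH = pKa + log([A^-]/[HA]) = 4.20 + log(0.006642/0.003772) = 4.20 + (+0.25) = 4.45.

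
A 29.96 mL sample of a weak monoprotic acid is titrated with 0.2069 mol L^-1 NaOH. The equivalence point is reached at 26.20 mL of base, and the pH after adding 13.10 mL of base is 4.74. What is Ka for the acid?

1.8 x 10^-5

13.10 mL is half of the equivalence volume, so this is the half-equivalence point where [HA] = [A^-].
At half-equivalence pH = pKa, so pKa = 4.74.
Ka = 10^(-4.74) = 1.8 x 10^-5.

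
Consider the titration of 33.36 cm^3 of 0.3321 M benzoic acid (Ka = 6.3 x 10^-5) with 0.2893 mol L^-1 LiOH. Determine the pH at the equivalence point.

n(C6H5COOH) = 0.3321 x 0.03336 = 0.01108 mol; V(LiOH) at equivalence = 0.01108/0.2893 = 0.03830 L.
At equivalence all the acid is converted to C6H5COO-; total volume = 0.03336 + 0.03830 = 0.07166 L, so [C6H5COO-] = 0.01108/0.07166 = 0.1546 M.
Kb = Kw/Ka = 1.0e-14 / 6.3 x 10^-5 = 1.59e-10.
[OH^-] = sqrt(Kb x [C6H5COO-]) = sqrt(1.59e-10 x 0.1546) = 4.95e-6 M.
pOH = 5.31, so pH = 14.00 - 5.31 = 8.69.

8.69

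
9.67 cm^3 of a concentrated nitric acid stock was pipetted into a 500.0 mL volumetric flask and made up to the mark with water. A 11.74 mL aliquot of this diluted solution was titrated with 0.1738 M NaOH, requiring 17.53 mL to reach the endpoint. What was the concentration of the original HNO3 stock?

13.4 M

n(NaOH) = 0.1738 x 0.01753 = 0.003047 mol.
n(HNO3) in the aliquot = 0.003047 mol.
[diluted HNO3] = 0.003047 / 0.01174 = 0.2595 M.
Dilution factor = 500.0/9.670 = 51.71, so [stock] = 0.2595 x 51.71 = 13.4 M.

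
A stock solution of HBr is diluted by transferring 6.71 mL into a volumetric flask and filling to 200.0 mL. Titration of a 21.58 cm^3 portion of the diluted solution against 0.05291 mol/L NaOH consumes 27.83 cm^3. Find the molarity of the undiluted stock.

2.03 M

n(NaOH) = 0.05291 x 0.02783 = 0.001472 mol.
n(HBr) in the aliquot = 0.001472 mol.
[diluted HBr] = 0.001472 / 0.02158 = 0.06823 M.
Dilution factor = 200.0/6.710 = 29.81, so [stock] = 0.06823 x 29.81 = 2.03 M.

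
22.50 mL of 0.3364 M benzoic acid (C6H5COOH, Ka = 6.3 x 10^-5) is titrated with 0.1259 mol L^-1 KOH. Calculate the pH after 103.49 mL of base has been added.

12.64

n(acid) = 0.3364 x 0.02250 = 0.007569 mol; n(KOH) added = 0.1259 x 0.1035 = 0.01303 mol.
Base is in excess by 0.01303 - 0.007569 = 0.005460 mol in a total volume of 0.1260 L.
[OH^-] = 0.005460/0.1260 = 0.04334 M, so pOH = 1.36 and pH = 14.00 - 1.36 = 12.64.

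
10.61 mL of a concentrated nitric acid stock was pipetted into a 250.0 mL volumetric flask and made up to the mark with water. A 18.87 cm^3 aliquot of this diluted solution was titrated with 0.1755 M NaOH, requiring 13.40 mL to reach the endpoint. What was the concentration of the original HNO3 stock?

n(NaOH) = 0.1755 x 0.01340 = 0.002352 mol.
n(HNO3) in the aliquot = 0.002352 mol.
[diluted HNO3] = 0.002352 / 0.01887 = 0.1246 M.
Dilution factor = 250.0/10.61 = 23.56, so [stock] = 0.1246 x 23.56 = 2.94 M.

2.94 M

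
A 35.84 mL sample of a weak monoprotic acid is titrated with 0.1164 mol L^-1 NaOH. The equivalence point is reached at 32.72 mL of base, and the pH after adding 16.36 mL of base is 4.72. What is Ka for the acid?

16.36 mL is half of the equivalence volume, so this is the half-equivalence point where [HA] = [A^-].
At half-equivalence pH = pKa, so pKa = 4.72.
Ka = 10^(-4.72) = 1.9 x 10^-5.

1.9 x 10^-5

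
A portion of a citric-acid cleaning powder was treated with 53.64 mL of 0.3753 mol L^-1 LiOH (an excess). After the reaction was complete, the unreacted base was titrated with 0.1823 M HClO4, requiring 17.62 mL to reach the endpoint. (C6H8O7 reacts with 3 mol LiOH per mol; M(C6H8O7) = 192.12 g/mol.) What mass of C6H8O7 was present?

1.08 g

Total n(LiOH) added = 0.3753 x 0.05364 = 0.02013 mol.
n(HClO4) used = 0.1823 x 0.01762 = 0.003212 mol, which equals the excess n(LiOH).
So n(LiOH) consumed by the sample = 0.02013 - 0.003212 = 0.01692 mol.
n(C6H8O7) = 0.01692 / 3 = 0.005640 mol.
mass = 0.005640 mol x 192.12 g/mol = 1.08 g.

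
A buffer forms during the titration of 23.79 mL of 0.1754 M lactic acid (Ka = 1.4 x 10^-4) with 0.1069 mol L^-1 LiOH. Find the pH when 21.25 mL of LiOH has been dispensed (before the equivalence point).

Initial n(HC3H5O3) = 0.1754 x 0.02379 = 0.004173 mol.
n(LiOH) added = 0.1069 x 0.02125 = 0.002272 mol, converting that many moles of HC3H5O3 to C3H5O3-.
Remaining n(HC3H5O3) = 0.001901 mol; n(C3H5O3-) = 0.002272 mol.
By Henderson-Hasselbalch, pH = pKa + log([A^-]/[HA]) = 3.85 + log(0.002272/0.001901) = 3.85 + (+0.08) = 3.93.

3.93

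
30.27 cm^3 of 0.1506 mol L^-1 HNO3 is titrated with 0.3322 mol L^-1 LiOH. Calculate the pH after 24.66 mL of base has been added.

12.82

n(acid) = 0.1506 x 0.03027 = 0.004559 mol; n(LiOH) added = 0.3322 x 0.02466 = 0.008192 mol.
Base is in excess by 0.008192 - 0.004559 = 0.003633 mol in a total volume of 0.05493 L.
[OH^-] = 0.003633/0.05493 = 0.06615 M, so pOH = 1.18 and pH = 14.00 - 1.18 = 12.82.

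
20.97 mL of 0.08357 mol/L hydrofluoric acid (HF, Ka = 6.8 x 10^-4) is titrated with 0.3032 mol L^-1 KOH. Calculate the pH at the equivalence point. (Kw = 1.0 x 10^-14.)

7.99

n(HF) = 0.08357 x 0.02097 = 0.001752 mol; V(KOH) at equivalence = 0.001752/0.3032 = 0.005780 L.
At equivalence all the acid is converted to F-; total volume = 0.02097 + 0.005780 = 0.02675 L, so [F-] = 0.001752/0.02675 = 0.06551 M.
Kb = Kw/Ka = 1.0e-14 / 6.8 x 10^-4 = 1.47e-11.
[OH^-] = sqrt(Kb x [F-]) = sqrt(1.47e-11 x 0.06551) = 9.82e-7 M.
pOH = 6.01, so pH = 14.00 - 6.01 = 7.99.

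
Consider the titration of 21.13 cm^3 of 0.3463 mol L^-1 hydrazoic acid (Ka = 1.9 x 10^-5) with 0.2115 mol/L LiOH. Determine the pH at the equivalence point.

n(HN3) = 0.3463 x 0.02113 = 0.007317 mol; V(LiOH) at equivalence = 0.007317/0.2115 = 0.03460 L.
At equivalence all the acid is converted to N3-; total volume = 0.02113 + 0.03460 = 0.05573 L, so [N3-] = 0.007317/0.05573 = 0.1313 M.
Kb = Kw/Ka = 1.0e-14 / 1.9 x 10^-5 = 5.26e-10.
[OH^-] = sqrt(Kb x [N3-]) = sqrt(5.26e-10 x 0.1313) = 8.31e-6 M.
pOH = 5.08, so pH = 14.00 - 5.08 = 8.92.

8.92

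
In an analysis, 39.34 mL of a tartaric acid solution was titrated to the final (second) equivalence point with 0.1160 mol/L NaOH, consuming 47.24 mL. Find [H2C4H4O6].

n(NaOH) = 0.1160 x 0.04724 = 0.005480 mol.
At the final (second) equivalence point, 2 mol OH^- react per mol H2C4H4O6, so n(H2C4H4O6) = 0.005480 / 2 = 0.002740 mol.
[H2C4H4O6] = 0.002740 / 0.03934 L = 0.0696 M.

0.0696 M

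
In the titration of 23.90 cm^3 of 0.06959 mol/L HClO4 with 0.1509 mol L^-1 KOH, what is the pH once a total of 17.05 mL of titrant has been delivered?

n(acid) = 0.06959 x 0.02390 = 0.001663 mol; n(KOH) added = 0.1509 x 0.01705 = 0.002573 mol.
Base is in excess by 0.002573 - 0.001663 = 0.0009096 mol in a total volume of 0.04095 L.
[OH^-] = 0.0009096/0.04095 = 0.02221 M, so pOH = 1.65 and pH = 14.00 - 1.65 = 12.35.

12.35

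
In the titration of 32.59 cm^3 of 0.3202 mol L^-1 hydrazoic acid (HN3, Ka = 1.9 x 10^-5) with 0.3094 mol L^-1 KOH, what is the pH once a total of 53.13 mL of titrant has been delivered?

12.85

n(acid) = 0.3202 x 0.03259 = 0.01044 mol; n(KOH) added = 0.3094 x 0.05313 = 0.01644 mol.
Base is in excess by 0.01644 - 0.01044 = 0.006003 mol in a total volume of 0.08572 L.
[OH^-] = 0.006003/0.08572 = 0.07003 M, so pOH = 1.15 and pH = 14.00 - 1.15 = 12.85.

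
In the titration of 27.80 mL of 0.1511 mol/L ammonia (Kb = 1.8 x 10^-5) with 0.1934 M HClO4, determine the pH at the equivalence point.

5.16

n(NH3) = 0.1511 x 0.02780 = 0.004201 mol; V(HClO4) at equivalence = 0.004201/0.1934 = 0.02172 L.
At equivalence the base is fully converted to NH4+; total volume = 0.04952 L, so [NH4+] = 0.004201/0.04952 = 0.08483 M.
Ka(NH4+) = Kw/Kb = 1.0e-14 / 1.8 x 10^-5 = 5.56e-10.
[H^+] = sqrt(Ka x [NH4+]) = sqrt(5.56e-10 x 0.08483) = 6.86e-6 M.
pH = -log(6.86e-6) = 5.16.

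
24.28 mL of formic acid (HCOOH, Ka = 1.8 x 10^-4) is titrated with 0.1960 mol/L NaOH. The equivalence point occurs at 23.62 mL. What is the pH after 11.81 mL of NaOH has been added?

11.81 mL is exactly half the equivalence volume (23.62/2), i.e. the half-equivalence point.
There, n(HA) = n(A^-), so pH = pKa = -log(1.8 x 10^-4) = 3.74.

3.74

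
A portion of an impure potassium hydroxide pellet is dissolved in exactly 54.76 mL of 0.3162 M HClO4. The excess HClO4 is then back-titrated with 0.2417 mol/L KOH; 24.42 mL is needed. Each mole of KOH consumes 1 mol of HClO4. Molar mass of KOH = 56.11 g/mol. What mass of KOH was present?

0.640 g

Total n(HClO4) added = 0.3162 x 0.05476 = 0.01732 mol.
n(KOH) used = 0.2417 x 0.02442 = 0.005902 mol, which equals the excess n(HClO4).
So n(HClO4) consumed by the sample = 0.01732 - 0.005902 = 0.01141 mol.
n(KOH) = 0.01141 / 1 = 0.01141 mol.
mass = 0.01141 mol x 56.11 g/mol = 0.640 g.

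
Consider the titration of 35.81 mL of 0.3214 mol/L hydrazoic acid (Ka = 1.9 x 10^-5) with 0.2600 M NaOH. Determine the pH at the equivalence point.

n(HN3) = 0.3214 x 0.03581 = 0.01151 mol; V(NaOH) at equivalence = 0.01151/0.2600 = 0.04427 L.
At equivalence all the acid is converted to N3-; total volume = 0.03581 + 0.04427 = 0.08008 L, so [N3-] = 0.01151/0.08008 = 0.1437 M.
Kb = Kw/Ka = 1.0e-14 / 1.9 x 10^-5 = 5.26e-10.
[OH^-] = sqrt(Kb x [N3-]) = sqrt(5.26e-10 x 0.1437) = 8.70e-6 M.
pOH = 5.06, so pH = 14.00 - 5.06 = 8.94.

8.94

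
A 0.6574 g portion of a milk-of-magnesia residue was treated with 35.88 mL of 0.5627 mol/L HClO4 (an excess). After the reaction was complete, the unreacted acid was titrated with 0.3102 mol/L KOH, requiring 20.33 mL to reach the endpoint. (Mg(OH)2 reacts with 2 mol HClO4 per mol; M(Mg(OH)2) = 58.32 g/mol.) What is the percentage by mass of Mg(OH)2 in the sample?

Total n(HClO4) added = 0.5627 x 0.03588 = 0.02019 mol.
n(KOH) used = 0.3102 x 0.02033 = 0.006306 mol, which equals the excess n(HClO4).
So n(HClO4) consumed by the sample = 0.02019 - 0.006306 = 0.01388 mol.
n(Mg(OH)2) = 0.01388 / 2 = 0.006942 mol.
mass Mg(OH)2 = 0.006942 x 58.32 = 0.4048 g, so %Mg(OH)2 = 0.4048/0.6574 x 100 = 61.6%.

61.6%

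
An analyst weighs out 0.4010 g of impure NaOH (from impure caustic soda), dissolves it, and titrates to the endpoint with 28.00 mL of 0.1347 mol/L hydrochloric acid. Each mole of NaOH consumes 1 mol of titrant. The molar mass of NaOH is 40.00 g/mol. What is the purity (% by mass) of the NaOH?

37.6%

n(HCl) = 0.1347 x 0.02800 = 0.003772 mol.
n(NaOH) = 0.003772 / 1 = 0.003772 mol.
mass of NaOH = 0.003772 x 40.00 = 0.1509 g.
% purity = 0.1509 / 0.4010 x 100 = 37.6%.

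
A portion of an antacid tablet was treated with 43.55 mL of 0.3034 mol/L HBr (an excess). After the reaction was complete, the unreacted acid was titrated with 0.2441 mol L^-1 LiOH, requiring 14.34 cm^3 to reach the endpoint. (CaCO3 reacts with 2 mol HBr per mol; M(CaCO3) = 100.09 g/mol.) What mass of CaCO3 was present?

Total n(HBr) added = 0.3034 x 0.04355 = 0.01321 mol.
n(LiOH) used = 0.2441 x 0.01434 = 0.003500 mol, which equals the excess n(HBr).
So n(HBr) consumed by the sample = 0.01321 - 0.003500 = 0.009713 mol.
n(CaCO3) = 0.009713 / 2 = 0.004856 mol.
mass = 0.004856 mol x 100.09 g/mol = 0.486 g.

0.486 g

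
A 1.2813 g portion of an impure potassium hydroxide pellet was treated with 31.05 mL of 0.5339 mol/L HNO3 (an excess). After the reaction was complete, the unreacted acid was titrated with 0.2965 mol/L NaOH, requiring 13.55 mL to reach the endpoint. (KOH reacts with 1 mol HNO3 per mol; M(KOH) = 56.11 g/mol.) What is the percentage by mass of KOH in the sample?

55.0%

Total n(HNO3) added = 0.5339 x 0.03105 = 0.01658 mol.
n(NaOH) used = 0.2965 x 0.01355 = 0.004018 mol, which equals the excess n(HNO3).
So n(HNO3) consumed by the sample = 0.01658 - 0.004018 = 0.01256 mol.
n(KOH) = 0.01256 / 1 = 0.01256 mol.
mass KOH = 0.01256 x 56.11 = 0.7047 g, so %KOH = 0.7047/1.2813 x 100 = 55.0%.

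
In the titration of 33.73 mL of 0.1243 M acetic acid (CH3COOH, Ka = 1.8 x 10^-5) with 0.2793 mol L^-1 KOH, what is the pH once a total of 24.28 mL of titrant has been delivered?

12.65

n(acid) = 0.1243 x 0.03373 = 0.004193 mol; n(KOH) added = 0.2793 x 0.02428 = 0.006781 mol.
Base is in excess by 0.006781 - 0.004193 = 0.002589 mol in a total volume of 0.05801 L.
[OH^-] = 0.002589/0.05801 = 0.04463 M, so pOH = 1.35 and pH = 14.00 - 1.35 = 12.65.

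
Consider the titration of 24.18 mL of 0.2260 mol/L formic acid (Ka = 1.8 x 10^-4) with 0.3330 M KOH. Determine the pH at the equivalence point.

8.44

n(HCOOH) = 0.2260 x 0.02418 = 0.005465 mol; V(KOH) at equivalence = 0.005465/0.3330 = 0.01641 L.
At equivalence all the acid is converted to HCOO-; total volume = 0.02418 + 0.01641 = 0.04059 L, so [HCOO-] = 0.005465/0.04059 = 0.1346 M.
Kb = Kw/Ka = 1.0e-14 / 1.8 x 10^-4 = 5.56e-11.
[OH^-] = sqrt(Kb x [HCOO-]) = sqrt(5.56e-11 x 0.1346) = 2.73e-6 M.
pOH = 5.56, so pH = 14.00 - 5.56 = 8.44.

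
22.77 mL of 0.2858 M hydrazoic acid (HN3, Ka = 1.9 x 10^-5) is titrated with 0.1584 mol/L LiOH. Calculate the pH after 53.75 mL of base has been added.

n(acid) = 0.2858 x 0.02277 = 0.006508 mol; n(LiOH) added = 0.1584 x 0.05375 = 0.008514 mol.
Base is in excess by 0.008514 - 0.006508 = 0.002006 mol in a total volume of 0.07652 L.
[OH^-] = 0.002006/0.07652 = 0.02622 M, so pOH = 1.58 and pH = 14.00 - 1.58 = 12.42.

12.42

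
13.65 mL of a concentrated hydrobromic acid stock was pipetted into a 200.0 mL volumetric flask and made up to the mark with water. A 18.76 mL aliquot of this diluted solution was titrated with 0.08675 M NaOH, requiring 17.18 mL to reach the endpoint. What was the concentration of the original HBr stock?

n(NaOH) = 0.08675 x 0.01718 = 0.001490 mol.
n(HBr) in the aliquot = 0.001490 mol.
[diluted HBr] = 0.001490 / 0.01876 = 0.07944 M.
Dilution factor = 200.0/13.65 = 14.65, so [stock] = 0.07944 x 14.65 = 1.16 M.

1.16 M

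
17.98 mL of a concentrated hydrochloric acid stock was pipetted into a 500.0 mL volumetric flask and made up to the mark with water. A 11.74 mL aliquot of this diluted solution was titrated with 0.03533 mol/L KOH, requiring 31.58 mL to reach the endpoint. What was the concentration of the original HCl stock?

2.64 M

n(KOH) = 0.03533 x 0.03158 = 0.001116 mol.
n(HCl) in the aliquot = 0.001116 mol.
[diluted HCl] = 0.001116 / 0.01174 = 0.09504 M.
Dilution factor = 500.0/17.98 = 27.81, so [stock] = 0.09504 x 27.81 = 2.64 M.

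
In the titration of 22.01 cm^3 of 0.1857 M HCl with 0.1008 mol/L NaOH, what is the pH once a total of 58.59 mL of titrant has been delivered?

12.35

n(acid) = 0.1857 x 0.02201 = 0.004087 mol; n(NaOH) added = 0.1008 x 0.05859 = 0.005906 mol.
Base is in excess by 0.005906 - 0.004087 = 0.001819 mol in a total volume of 0.08060 L.
[OH^-] = 0.001819/0.08060 = 0.02256 M, so pOH = 1.65 and pH = 14.00 - 1.65 = 12.35.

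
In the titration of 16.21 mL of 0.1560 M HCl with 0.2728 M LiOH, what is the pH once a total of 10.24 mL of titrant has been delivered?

n(acid) = 0.1560 x 0.01621 = 0.002529 mol; n(LiOH) added = 0.2728 x 0.01024 = 0.002793 mol.
Base is in excess by 0.002793 - 0.002529 = 0.0002647 mol in a total volume of 0.02645 L.
[OH^-] = 0.0002647/0.02645 = 0.01001 M, so pOH = 2.00 and pH = 14.00 - 2.00 = 12.00.

12.00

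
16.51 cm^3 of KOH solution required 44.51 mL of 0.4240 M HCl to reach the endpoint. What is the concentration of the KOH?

n(HCl) delivered = 0.4240 x 0.04451 = 0.01887 mol.
For a 1:1 reaction, n(KOH) = 0.01887 mol.
[KOH] = 0.01887 mol / 0.01651 L = 1.14 M.

1.14 M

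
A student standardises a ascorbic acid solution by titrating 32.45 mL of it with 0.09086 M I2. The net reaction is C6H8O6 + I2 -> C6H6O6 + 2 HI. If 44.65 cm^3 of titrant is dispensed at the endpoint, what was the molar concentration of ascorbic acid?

0.125 M

n(I2) = 0.09086 x 0.04465 = 0.004057 mol.
From the balanced equation, 1 mol I2 reacts with 1 mol ascorbic acid, so n(ascorbic acid) = 0.004057 x 1/1 = 0.004057 mol.
[ascorbic acid] = 0.004057 / 0.03245 L = 0.125 M.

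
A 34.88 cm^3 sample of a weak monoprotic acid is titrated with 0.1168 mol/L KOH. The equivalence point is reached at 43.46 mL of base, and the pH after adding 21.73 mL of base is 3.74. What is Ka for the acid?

21.73 mL is half of the equivalence volume, so this is the half-equivalence point where [HA] = [A^-].
At half-equivalence pH = pKa, so pKa = 3.74.
Ka = 10^(-3.74) = 1.8 x 10^-4.

1.8 x 10^-4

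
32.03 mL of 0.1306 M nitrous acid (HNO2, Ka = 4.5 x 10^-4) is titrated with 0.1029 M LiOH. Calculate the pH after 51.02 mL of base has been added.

n(acid) = 0.1306 x 0.03203 = 0.004183 mol; n(LiOH) added = 0.1029 x 0.05102 = 0.005250 mol.
Base is in excess by 0.005250 - 0.004183 = 0.001067 mol in a total volume of 0.08305 L.
[OH^-] = 0.001067/0.08305 = 0.01285 M, so pOH = 1.89 and pH = 14.00 - 1.89 = 12.11.

12.11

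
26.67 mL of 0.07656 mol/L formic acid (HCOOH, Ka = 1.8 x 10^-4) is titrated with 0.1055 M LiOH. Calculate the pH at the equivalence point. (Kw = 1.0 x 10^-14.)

n(HCOOH) = 0.07656 x 0.02667 = 0.002042 mol; V(LiOH) at equivalence = 0.002042/0.1055 = 0.01935 L.
At equivalence all the acid is converted to HCOO-; total volume = 0.02667 + 0.01935 = 0.04602 L, so [HCOO-] = 0.002042/0.04602 = 0.04436 M.
Kb = Kw/Ka = 1.0e-14 / 1.8 x 10^-4 = 5.56e-11.
[OH^-] = sqrt(Kb x [HCOO-]) = sqrt(5.56e-11 x 0.04436) = 1.57e-6 M.
pOH = 5.80, so pH = 14.00 - 5.80 = 8.20.

8.20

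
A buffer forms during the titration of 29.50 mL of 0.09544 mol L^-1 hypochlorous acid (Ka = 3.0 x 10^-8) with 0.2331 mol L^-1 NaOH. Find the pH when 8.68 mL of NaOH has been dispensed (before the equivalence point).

Initial n(HClO) = 0.09544 x 0.02950 = 0.002815 mol.
n(NaOH) added = 0.2331 x 0.008680 = 0.002023 mol, converting that many moles of HClO to ClO-.
Remaining n(HClO) = 0.0007922 mol; n(ClO-) = 0.002023 mol.
By Henderson-Hasselbalch, pH = pKa + log([A^-]/[HA]) = 7.52 + log(0.002023/0.0007922) = 7.52 + (+0.41) = 7.93.

7.93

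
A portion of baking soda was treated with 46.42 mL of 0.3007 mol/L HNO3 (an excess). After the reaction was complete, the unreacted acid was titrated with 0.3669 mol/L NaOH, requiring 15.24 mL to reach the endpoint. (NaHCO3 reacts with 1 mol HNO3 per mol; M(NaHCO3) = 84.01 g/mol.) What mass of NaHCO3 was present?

Total n(HNO3) added = 0.3007 x 0.04642 = 0.01396 mol.
n(NaOH) used = 0.3669 x 0.01524 = 0.005592 mol, which equals the excess n(HNO3).
So n(HNO3) consumed by the sample = 0.01396 - 0.005592 = 0.008367 mol.
n(NaHCO3) = 0.008367 / 1 = 0.008367 mol.
mass = 0.008367 mol x 84.01 g/mol = 0.703 g.

0.703 g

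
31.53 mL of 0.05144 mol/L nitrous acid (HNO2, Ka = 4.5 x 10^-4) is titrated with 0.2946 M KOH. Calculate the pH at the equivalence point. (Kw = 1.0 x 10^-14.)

n(HNO2) = 0.05144 x 0.03153 = 0.001622 mol; V(KOH) at equivalence = 0.001622/0.2946 = 0.005505 L.
At equivalence all the acid is converted to NO2-; total volume = 0.03153 + 0.005505 = 0.03704 L, so [NO2-] = 0.001622/0.03704 = 0.04379 M.
Kb = Kw/Ka = 1.0e-14 / 4.5 x 10^-4 = 2.22e-11.
[OH^-] = sqrt(Kb x [NO2-]) = sqrt(2.22e-11 x 0.04379) = 9.87e-7 M.
pOH = 6.01, so pH = 14.00 - 6.01 = 7.99.

7.99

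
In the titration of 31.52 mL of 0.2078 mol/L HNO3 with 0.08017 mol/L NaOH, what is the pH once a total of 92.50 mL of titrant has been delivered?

11.84

n(acid) = 0.2078 x 0.03152 = 0.006550 mol; n(NaOH) added = 0.08017 x 0.09250 = 0.007416 mol.
Base is in excess by 0.007416 - 0.006550 = 0.0008659 mol in a total volume of 0.1240 L.
[OH^-] = 0.0008659/0.1240 = 0.006982 M, so pOH = 2.16 and pH = 14.00 - 2.16 = 11.84.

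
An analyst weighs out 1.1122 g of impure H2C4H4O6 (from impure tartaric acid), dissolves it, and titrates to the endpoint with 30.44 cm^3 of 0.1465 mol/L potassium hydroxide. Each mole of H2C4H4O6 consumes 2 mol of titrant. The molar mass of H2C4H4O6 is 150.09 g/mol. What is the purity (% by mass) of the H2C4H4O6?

30.1%

n(KOH) = 0.1465 x 0.03044 = 0.004459 mol.
n(H2C4H4O6) = 0.004459 / 2 = 0.002230 mol.
mass of H2C4H4O6 = 0.002230 x 150.09 = 0.3347 g.
% purity = 0.3347 / 1.1122 x 100 = 30.1%.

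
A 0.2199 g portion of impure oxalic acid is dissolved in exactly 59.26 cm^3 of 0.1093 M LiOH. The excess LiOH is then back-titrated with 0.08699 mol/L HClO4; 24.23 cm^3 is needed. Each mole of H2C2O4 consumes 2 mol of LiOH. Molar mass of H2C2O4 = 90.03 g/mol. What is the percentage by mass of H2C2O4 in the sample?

89.4%

Total n(LiOH) added = 0.1093 x 0.05926 = 0.006477 mol.
n(HClO4) used = 0.08699 x 0.02423 = 0.002108 mol, which equals the excess n(LiOH).
So n(LiOH) consumed by the sample = 0.006477 - 0.002108 = 0.004369 mol.
n(H2C2O4) = 0.004369 / 2 = 0.002185 mol.
mass H2C2O4 = 0.002185 x 90.03 = 0.1967 g, so %H2C2O4 = 0.1967/0.2199 x 100 = 89.4%.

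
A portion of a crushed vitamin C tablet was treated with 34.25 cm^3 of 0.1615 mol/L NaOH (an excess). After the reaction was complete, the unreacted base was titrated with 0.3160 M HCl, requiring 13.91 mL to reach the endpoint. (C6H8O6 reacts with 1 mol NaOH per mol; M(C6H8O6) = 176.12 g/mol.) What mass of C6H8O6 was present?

Total n(NaOH) added = 0.1615 x 0.03425 = 0.005531 mol.
n(HCl) used = 0.3160 x 0.01391 = 0.004396 mol, which equals the excess n(NaOH).
So n(NaOH) consumed by the sample = 0.005531 - 0.004396 = 0.001136 mol.
n(C6H8O6) = 0.001136 / 1 = 0.001136 mol.
mass = 0.001136 mol x 176.12 g/mol = 0.200 g.

0.200 g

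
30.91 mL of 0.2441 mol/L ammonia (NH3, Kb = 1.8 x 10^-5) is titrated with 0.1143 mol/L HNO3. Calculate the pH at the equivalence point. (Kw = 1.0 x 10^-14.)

n(NH3) = 0.2441 x 0.03091 = 0.007545 mol; V(HNO3) at equivalence = 0.007545/0.1143 = 0.06601 L.
At equivalence the base is fully converted to NH4+; total volume = 0.09692 L, so [NH4+] = 0.007545/0.09692 = 0.07785 M.
Ka(NH4+) = Kw/Kb = 1.0e-14 / 1.8 x 10^-5 = 5.56e-10.
[H^+] = sqrt(Ka x [NH4+]) = sqrt(5.56e-10 x 0.07785) = 6.58e-6 M.
pH = -log(6.58e-6) = 5.18.

5.18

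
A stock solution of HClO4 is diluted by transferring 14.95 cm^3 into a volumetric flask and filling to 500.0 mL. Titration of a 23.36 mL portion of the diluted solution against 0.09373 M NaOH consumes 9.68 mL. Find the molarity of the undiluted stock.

1.30 M

n(NaOH) = 0.09373 x 0.009680 = 0.0009073 mol.
n(HClO4) in the aliquot = 0.0009073 mol.
[diluted HClO4] = 0.0009073 / 0.02336 = 0.03884 M.
Dilution factor = 500.0/14.95 = 33.44, so [stock] = 0.03884 x 33.44 = 1.30 M.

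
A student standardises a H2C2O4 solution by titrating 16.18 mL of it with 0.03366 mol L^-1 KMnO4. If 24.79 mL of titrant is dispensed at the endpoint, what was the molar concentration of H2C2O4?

n(KMnO4) = 0.03366 x 0.02479 = 0.0008344 mol.
From the balanced equation, 2 mol KMnO4 reacts with 5 mol H2C2O4, so n(H2C2O4) = 0.0008344 x 5/2 = 0.002086 mol.
[H2C2O4] = 0.002086 / 0.01618 L = 0.129 M.

0.129 M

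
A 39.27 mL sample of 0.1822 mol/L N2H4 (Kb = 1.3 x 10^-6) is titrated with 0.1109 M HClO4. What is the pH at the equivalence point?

n(N2H4) = 0.1822 x 0.03927 = 0.007155 mol; V(HClO4) at equivalence = 0.007155/0.1109 = 0.06452 L.
At equivalence the base is fully converted to N2H5+; total volume = 0.1038 L, so [N2H5+] = 0.007155/0.1038 = 0.06894 M.
Ka(N2H5+) = Kw/Kb = 1.0e-14 / 1.3 x 10^-6 = 7.69e-9.
[H^+] = sqrt(Ka x [N2H5+]) = sqrt(7.69e-9 x 0.06894) = 2.30e-5 M.
pH = -log(2.30e-5) = 4.64.

4.64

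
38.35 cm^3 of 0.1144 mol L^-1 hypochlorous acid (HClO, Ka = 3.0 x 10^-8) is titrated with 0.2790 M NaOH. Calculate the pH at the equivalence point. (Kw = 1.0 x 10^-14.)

n(HClO) = 0.1144 x 0.03835 = 0.004387 mol; V(NaOH) at equivalence = 0.004387/0.2790 = 0.01572 L.
At equivalence all the acid is converted to ClO-; total volume = 0.03835 + 0.01572 = 0.05407 L, so [ClO-] = 0.004387/0.05407 = 0.08113 M.
Kb = Kw/Ka = 1.0e-14 / 3.0 x 10^-8 = 3.33e-7.
[OH^-] = sqrt(Kb x [ClO-]) = sqrt(3.33e-7 x 0.08113) = 0.000164 M.
pOH = 3.78, so pH = 14.00 - 3.78 = 10.22.

10.22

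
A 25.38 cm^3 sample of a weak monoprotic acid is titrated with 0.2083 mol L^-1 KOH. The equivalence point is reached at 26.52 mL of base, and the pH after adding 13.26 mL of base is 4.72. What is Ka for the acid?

1.9 x 10^-5

13.26 mL is half of the equivalence volume, so this is the half-equivalence point where [HA] = [A^-].
At half-equivalence pH = pKa, so pKa = 4.72.
Ka = 10^(-4.72) = 1.9 x 10^-5.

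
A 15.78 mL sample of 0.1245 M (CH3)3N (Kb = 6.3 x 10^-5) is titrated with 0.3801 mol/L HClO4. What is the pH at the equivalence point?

n((CH3)3N) = 0.1245 x 0.01578 = 0.001965 mol; V(HClO4) at equivalence = 0.001965/0.3801 = 0.005169 L.
At equivalence the base is fully converted to (CH3)3NH+; total volume = 0.02095 L, so [(CH3)3NH+] = 0.001965/0.02095 = 0.09378 M.
Ka((CH3)3NH+) = Kw/Kb = 1.0e-14 / 6.3 x 10^-5 = 1.59e-10.
[H^+] = sqrt(Ka x [(CH3)3NH+]) = sqrt(1.59e-10 x 0.09378) = 3.86e-6 M.
pH = -log(3.86e-6) = 5.41.

5.41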